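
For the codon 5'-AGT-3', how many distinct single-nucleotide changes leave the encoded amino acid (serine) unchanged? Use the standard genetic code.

1

Position 1: none → 0 synonymous.
Position 2: none → 0 synonymous.
Position 3: AGC → 1 synonymous.
Total: 0 + 0 + 1 = 1.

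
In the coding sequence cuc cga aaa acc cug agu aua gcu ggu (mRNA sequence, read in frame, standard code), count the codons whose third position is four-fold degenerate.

6

Codon 1 CUC (Leu): third position 4-fold.
Codon 2 CGA (Arg): third position 4-fold.
Codon 3 AAA (Lys): third position 2-fold.
Codon 4 ACC (Thr): third position 4-fold.
Codon 5 CUG (Leu): third position 4-fold.
Codon 6 AGU (Ser): third position 2-fold.
Codon 7 AUA (Ile): third position 3-fold.
Codon 8 GCU (Ala): third position 4-fold.
Codon 9 GGU (Gly): third position 4-fold.
Four-fold degenerate third positions: 6.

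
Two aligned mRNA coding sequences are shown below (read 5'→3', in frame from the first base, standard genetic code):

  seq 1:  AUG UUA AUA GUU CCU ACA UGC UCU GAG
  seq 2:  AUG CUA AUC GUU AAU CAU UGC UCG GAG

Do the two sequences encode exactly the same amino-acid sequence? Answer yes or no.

no

Codon 1: AUG Met / AUG Met — identical.
Codon 2: UUA Leu / CUA Leu — synonymous.
Codon 3: AUA Ile / AUC Ile — synonymous.
Codon 4: GUU Val / GUU Val — identical.
Codon 5: CCU Pro / AAU Asn — nonsynonymous.
Codon 6: ACA Thr / CAU His — nonsynonymous.
Codon 7: UGC Cys / UGC Cys — identical.
Codon 8: UCU Ser / UCG Ser — synonymous.
Codon 9: GAG Glu / GAG Glu — identical.
Nonsynonymous differences: 2 → different protein.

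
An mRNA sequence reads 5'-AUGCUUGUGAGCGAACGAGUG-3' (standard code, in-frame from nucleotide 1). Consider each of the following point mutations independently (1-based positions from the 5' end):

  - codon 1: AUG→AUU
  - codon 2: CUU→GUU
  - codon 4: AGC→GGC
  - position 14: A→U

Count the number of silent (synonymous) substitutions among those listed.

0

Codon 1: AUG (Met) → AUU (Ile) — missense.
Codon 2: CUU (Leu) → GUU (Val) — missense.
Codon 4: AGC (Ser) → GGC (Gly) — missense.
Codon 5: GAA (Glu) → GUA (Val) — missense.
Synonymous: 0 of 4.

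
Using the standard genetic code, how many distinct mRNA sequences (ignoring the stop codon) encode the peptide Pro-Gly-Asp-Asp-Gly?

256

Pro: 4 codons.
Gly: 4 codons.
Asp: 2 codons.
Asp: 2 codons.
Gly: 4 codons.
4 × 4 × 2 × 2 × 4 = 256.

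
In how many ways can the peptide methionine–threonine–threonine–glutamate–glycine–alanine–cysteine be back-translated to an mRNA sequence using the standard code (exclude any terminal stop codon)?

1024

Met: 1 codon.
Thr: 4 codons.
Thr: 4 codons.
Glu: 2 codons.
Gly: 4 codons.
Ala: 4 codons.
Cys: 2 codons.
1 × 4 × 4 × 2 × 4 × 4 × 2 = 1024.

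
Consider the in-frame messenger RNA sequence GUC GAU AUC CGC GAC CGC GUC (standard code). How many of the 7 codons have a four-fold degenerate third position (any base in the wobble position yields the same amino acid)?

4

Codon 1 GUC (Val): third position 4-fold.
Codon 2 GAU (Asp): third position 2-fold.
Codon 3 AUC (Ile): third position 3-fold.
Codon 4 CGC (Arg): third position 4-fold.
Codon 5 GAC (Asp): third position 2-fold.
Codon 6 CGC (Arg): third position 4-fold.
Codon 7 GUC (Val): third position 4-fold.
Four-fold degenerate third positions: 4.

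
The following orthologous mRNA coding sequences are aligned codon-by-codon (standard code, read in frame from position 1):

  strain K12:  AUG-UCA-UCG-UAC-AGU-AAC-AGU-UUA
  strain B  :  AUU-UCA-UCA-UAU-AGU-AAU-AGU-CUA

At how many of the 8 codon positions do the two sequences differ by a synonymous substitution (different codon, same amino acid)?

4

Codon 1: AUG Met / AUU Ile — nonsynonymous.
Codon 2: UCA Ser / UCA Ser — identical.
Codon 3: UCG Ser / UCA Ser — synonymous.
Codon 4: UAC Tyr / UAU Tyr — synonymous.
Codon 5: AGU Ser / AGU Ser — identical.
Codon 6: AAC Asn / AAU Asn — synonymous.
Codon 7: AGU Ser / AGU Ser — identical.
Codon 8: UUA Leu / CUA Leu — synonymous.
Synonymous differences: 4.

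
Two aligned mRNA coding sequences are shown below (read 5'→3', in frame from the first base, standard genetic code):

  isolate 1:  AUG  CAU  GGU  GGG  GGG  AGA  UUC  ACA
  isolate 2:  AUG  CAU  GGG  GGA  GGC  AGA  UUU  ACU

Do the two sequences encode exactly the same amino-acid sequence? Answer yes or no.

Codon 1: AUG Met / AUG Met — identical.
Codon 2: CAU His / CAU His — identical.
Codon 3: GGU Gly / GGG Gly — synonymous.
Codon 4: GGG Gly / GGA Gly — synonymous.
Codon 5: GGG Gly / GGC Gly — synonymous.
Codon 6: AGA Arg / AGA Arg — identical.
Codon 7: UUC Phe / UUU Phe — synonymous.
Codon 8: ACA Thr / ACU Thr — synonymous.
Nonsynonymous differences: 0 → same protein.

yes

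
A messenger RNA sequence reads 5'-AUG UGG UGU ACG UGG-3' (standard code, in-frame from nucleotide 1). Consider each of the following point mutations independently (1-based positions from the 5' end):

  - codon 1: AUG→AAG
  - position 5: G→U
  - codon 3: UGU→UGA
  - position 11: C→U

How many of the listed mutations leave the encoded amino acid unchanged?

0

Codon 1: AUG (Met) → AAG (Lys) — missense.
Codon 2: UGG (Trp) → UUG (Leu) — missense.
Codon 3: UGU (Cys) → UGA (Stop) — nonsense.
Codon 4: ACG (Thr) → AUG (Met) — missense.
Synonymous: 0 of 4.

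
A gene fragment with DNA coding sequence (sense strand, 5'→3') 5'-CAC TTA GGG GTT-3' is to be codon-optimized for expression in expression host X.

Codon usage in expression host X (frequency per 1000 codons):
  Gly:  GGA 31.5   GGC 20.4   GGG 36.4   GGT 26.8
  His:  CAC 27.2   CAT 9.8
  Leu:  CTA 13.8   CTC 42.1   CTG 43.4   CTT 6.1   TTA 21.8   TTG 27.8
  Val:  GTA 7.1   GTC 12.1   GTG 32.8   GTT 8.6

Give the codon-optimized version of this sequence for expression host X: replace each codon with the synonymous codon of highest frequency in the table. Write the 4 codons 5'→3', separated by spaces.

CAC CTG GGG GTG

Codon 1 (His): best is CAC at 27.2.
Codon 2 (Leu): best is CTG at 43.4.
Codon 3 (Gly): best is GGG at 36.4.
Codon 4 (Val): best is GTG at 32.8.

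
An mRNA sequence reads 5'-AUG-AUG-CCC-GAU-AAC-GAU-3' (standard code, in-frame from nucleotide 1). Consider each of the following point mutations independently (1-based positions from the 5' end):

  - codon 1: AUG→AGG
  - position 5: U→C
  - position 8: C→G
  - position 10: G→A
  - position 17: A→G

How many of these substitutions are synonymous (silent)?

Codon 1: AUG (Met) → AGG (Arg) — missense.
Codon 2: AUG (Met) → ACG (Thr) — missense.
Codon 3: CCC (Pro) → CGC (Arg) — missense.
Codon 4: GAU (Asp) → AAU (Asn) — missense.
Codon 6: GAU (Asp) → GGU (Gly) — missense.
Synonymous: 0 of 5.

0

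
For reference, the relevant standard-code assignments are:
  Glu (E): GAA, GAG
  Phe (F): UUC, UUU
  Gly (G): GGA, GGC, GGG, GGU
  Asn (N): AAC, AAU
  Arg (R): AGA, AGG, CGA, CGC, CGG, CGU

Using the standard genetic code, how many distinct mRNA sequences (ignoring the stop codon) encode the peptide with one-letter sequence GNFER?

Gly: 4 codons.
Asn: 2 codons.
Phe: 2 codons.
Glu: 2 codons.
Arg: 6 codons.
4 × 2 × 2 × 2 × 6 = 192.

192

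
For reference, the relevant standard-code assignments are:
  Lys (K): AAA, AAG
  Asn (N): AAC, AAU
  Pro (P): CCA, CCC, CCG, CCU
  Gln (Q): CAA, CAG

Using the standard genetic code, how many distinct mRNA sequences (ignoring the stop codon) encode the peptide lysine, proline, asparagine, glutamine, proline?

Lys: 2 codons.
Pro: 4 codons.
Asn: 2 codons.
Gln: 2 codons.
Pro: 4 codons.
2 × 4 × 2 × 2 × 4 = 128.

128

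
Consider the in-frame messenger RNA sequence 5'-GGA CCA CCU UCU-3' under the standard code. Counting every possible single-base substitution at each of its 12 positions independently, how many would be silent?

Codon 1 (GGA, Gly): 3 synonymous substitutions.
Codon 2 (CCA, Pro): 3 synonymous substitutions.
Codon 3 (CCU, Pro): 3 synonymous substitutions.
Codon 4 (UCU, Ser): 3 synonymous substitutions.
Total: 3 + 3 + 3 + 3 = 12.

12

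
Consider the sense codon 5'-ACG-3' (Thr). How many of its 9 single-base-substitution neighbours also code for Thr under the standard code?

3

Position 1: none → 0 synonymous.
Position 2: none → 0 synonymous.
Position 3: ACT, ACC, ACA → 3 synonymous.
Total: 0 + 0 + 3 = 3.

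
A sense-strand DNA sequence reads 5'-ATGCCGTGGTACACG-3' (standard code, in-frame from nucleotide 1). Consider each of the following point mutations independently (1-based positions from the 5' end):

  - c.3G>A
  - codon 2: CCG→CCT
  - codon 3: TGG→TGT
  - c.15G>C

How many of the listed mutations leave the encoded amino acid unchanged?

Codon 1: ATG (Met) → ATA (Ile) — missense.
Codon 2: CCG (Pro) → CCT (Pro) — synonymous.
Codon 3: TGG (Trp) → TGT (Cys) — missense.
Codon 5: ACG (Thr) → ACC (Thr) — synonymous.
Synonymous: 2 of 4.

2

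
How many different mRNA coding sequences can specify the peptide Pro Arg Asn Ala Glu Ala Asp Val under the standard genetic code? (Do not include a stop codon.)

12288

Pro: 4 codons.
Arg: 6 codons.
Asn: 2 codons.
Ala: 4 codons.
Glu: 2 codons.
Ala: 4 codons.
Asp: 2 codons.
Val: 4 codons.
4 × 6 × 2 × 4 × 2 × 4 × 2 × 4 = 12288.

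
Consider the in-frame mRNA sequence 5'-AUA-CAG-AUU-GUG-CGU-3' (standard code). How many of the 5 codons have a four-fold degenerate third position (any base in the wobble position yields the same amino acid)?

Codon 1 AUA (Ile): third position 3-fold.
Codon 2 CAG (Gln): third position 2-fold.
Codon 3 AUU (Ile): third position 3-fold.
Codon 4 GUG (Val): third position 4-fold.
Codon 5 CGU (Arg): third position 4-fold.
Four-fold degenerate third positions: 2.

2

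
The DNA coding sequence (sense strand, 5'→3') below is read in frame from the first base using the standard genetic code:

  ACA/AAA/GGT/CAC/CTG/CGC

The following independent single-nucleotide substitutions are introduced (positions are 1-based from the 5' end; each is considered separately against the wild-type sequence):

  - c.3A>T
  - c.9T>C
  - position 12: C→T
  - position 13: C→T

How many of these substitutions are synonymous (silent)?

4

Codon 1: ACA (Thr) → ACT (Thr) — synonymous.
Codon 3: GGT (Gly) → GGC (Gly) — synonymous.
Codon 4: CAC (His) → CAT (His) — synonymous.
Codon 5: CTG (Leu) → TTG (Leu) — synonymous.
Synonymous: 4 of 4.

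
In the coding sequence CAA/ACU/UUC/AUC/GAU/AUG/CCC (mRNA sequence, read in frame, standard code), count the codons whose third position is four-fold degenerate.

Codon 1 CAA (Gln): third position 2-fold.
Codon 2 ACU (Thr): third position 4-fold.
Codon 3 UUC (Phe): third position 2-fold.
Codon 4 AUC (Ile): third position 3-fold.
Codon 5 GAU (Asp): third position 2-fold.
Codon 6 AUG (Met): third position 1-fold.
Codon 7 CCC (Pro): third position 4-fold.
Four-fold degenerate third positions: 2.

2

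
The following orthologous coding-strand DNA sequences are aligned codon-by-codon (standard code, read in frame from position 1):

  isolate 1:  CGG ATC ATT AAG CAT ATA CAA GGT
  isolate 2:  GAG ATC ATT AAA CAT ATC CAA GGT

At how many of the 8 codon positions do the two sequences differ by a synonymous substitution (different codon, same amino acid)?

Codon 1: CGG Arg / GAG Glu — nonsynonymous.
Codon 2: ATC Ile / ATC Ile — identical.
Codon 3: ATT Ile / ATT Ile — identical.
Codon 4: AAG Lys / AAA Lys — synonymous.
Codon 5: CAT His / CAT His — identical.
Codon 6: ATA Ile / ATC Ile — synonymous.
Codon 7: CAA Gln / CAA Gln — identical.
Codon 8: GGT Gly / GGT Gly — identical.
Synonymous differences: 2.

2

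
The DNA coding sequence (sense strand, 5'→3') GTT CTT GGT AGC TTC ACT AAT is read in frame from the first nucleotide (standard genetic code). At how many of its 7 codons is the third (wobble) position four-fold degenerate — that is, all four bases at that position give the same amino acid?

Codon 1 GTT (Val): third position 4-fold.
Codon 2 CTT (Leu): third position 4-fold.
Codon 3 GGT (Gly): third position 4-fold.
Codon 4 AGC (Ser): third position 2-fold.
Codon 5 TTC (Phe): third position 2-fold.
Codon 6 ACT (Thr): third position 4-fold.
Codon 7 AAT (Asn): third position 2-fold.
Four-fold degenerate third positions: 4.

4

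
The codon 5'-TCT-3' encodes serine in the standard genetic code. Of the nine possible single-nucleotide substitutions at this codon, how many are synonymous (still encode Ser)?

3

Position 1: none → 0 synonymous.
Position 2: none → 0 synonymous.
Position 3: TCC, TCA, TCG → 3 synonymous.
Total: 0 + 0 + 3 = 3.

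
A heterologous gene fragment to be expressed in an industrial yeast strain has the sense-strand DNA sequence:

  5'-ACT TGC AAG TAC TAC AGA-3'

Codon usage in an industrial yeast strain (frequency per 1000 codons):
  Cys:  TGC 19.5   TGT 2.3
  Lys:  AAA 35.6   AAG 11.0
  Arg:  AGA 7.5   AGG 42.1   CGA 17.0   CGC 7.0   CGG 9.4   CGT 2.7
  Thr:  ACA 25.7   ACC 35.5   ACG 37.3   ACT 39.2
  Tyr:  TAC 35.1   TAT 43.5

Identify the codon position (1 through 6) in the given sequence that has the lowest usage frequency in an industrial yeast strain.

6

Codon 1 ACT (Thr): 39.2 per 1000.
Codon 2 TGC (Cys): 19.5 per 1000.
Codon 3 AAG (Lys): 11.0 per 1000.
Codon 4 TAC (Tyr): 35.1 per 1000.
Codon 5 TAC (Tyr): 35.1 per 1000.
Codon 6 AGA (Arg): 7.5 per 1000.
Lowest frequency is 7.5 at codon 6.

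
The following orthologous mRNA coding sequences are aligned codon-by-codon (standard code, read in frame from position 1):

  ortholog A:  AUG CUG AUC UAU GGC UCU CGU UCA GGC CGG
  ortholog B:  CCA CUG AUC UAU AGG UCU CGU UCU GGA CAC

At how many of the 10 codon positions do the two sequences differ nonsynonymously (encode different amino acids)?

3

Codon 1: AUG Met / CCA Pro — nonsynonymous.
Codon 2: CUG Leu / CUG Leu — identical.
Codon 3: AUC Ile / AUC Ile — identical.
Codon 4: UAU Tyr / UAU Tyr — identical.
Codon 5: GGC Gly / AGG Arg — nonsynonymous.
Codon 6: UCU Ser / UCU Ser — identical.
Codon 7: CGU Arg / CGU Arg — identical.
Codon 8: UCA Ser / UCU Ser — synonymous.
Codon 9: GGC Gly / GGA Gly — synonymous.
Codon 10: CGG Arg / CAC His — nonsynonymous.
Nonsynonymous differences: 3.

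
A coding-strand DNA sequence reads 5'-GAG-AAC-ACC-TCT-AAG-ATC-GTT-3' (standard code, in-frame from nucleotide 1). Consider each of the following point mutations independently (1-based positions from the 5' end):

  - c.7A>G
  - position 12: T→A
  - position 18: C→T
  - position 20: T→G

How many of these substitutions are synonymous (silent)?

Codon 3: ACC (Thr) → GCC (Ala) — missense.
Codon 4: TCT (Ser) → TCA (Ser) — synonymous.
Codon 6: ATC (Ile) → ATT (Ile) — synonymous.
Codon 7: GTT (Val) → GGT (Gly) — missense.
Synonymous: 2 of 4.

2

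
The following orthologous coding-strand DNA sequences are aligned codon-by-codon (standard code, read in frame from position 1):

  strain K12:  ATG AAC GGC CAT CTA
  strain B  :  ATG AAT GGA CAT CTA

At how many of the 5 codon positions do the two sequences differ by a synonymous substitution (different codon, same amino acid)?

2

Codon 1: ATG Met / ATG Met — identical.
Codon 2: AAC Asn / AAT Asn — synonymous.
Codon 3: GGC Gly / GGA Gly — synonymous.
Codon 4: CAT His / CAT His — identical.
Codon 5: CTA Leu / CTA Leu — identical.
Synonymous differences: 2.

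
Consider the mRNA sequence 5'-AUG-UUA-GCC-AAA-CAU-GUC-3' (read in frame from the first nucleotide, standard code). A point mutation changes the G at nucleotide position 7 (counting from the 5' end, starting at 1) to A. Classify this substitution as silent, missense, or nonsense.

missense

Position 7 falls in codon 3: GCC → Ala.
After the substitution the codon is ACC → Thr.
Ala ≠ Thr, so this is a missense mutation.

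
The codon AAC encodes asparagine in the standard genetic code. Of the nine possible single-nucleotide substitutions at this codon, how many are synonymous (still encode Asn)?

1

Position 1: none → 0 synonymous.
Position 2: none → 0 synonymous.
Position 3: AAU → 1 synonymous.
Total: 0 + 0 + 1 = 1.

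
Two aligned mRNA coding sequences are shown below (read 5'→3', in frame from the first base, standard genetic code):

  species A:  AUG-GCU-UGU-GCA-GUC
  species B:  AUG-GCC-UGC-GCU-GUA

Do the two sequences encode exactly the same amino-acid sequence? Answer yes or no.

Codon 1: AUG Met / AUG Met — identical.
Codon 2: GCU Ala / GCC Ala — synonymous.
Codon 3: UGU Cys / UGC Cys — synonymous.
Codon 4: GCA Ala / GCU Ala — synonymous.
Codon 5: GUC Val / GUA Val — synonymous.
Nonsynonymous differences: 0 → same protein.

yes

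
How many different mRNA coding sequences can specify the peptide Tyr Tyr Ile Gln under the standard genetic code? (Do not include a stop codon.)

Tyr: 2 codons.
Tyr: 2 codons.
Ile: 3 codons.
Gln: 2 codons.
2 × 2 × 3 × 2 = 24.

24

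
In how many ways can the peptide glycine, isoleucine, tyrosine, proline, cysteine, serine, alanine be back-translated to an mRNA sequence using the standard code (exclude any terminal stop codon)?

Gly: 4 codons.
Ile: 3 codons.
Tyr: 2 codons.
Pro: 4 codons.
Cys: 2 codons.
Ser: 6 codons.
Ala: 4 codons.
4 × 3 × 2 × 4 × 2 × 6 × 4 = 4608.

4608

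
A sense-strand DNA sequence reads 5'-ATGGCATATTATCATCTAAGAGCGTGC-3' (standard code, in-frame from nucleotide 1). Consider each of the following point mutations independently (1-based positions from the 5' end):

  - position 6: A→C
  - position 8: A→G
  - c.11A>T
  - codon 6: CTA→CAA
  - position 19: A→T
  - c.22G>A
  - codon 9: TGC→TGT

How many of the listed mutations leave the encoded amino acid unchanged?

Codon 2: GCA (Ala) → GCC (Ala) — synonymous.
Codon 3: TAT (Tyr) → TGT (Cys) — missense.
Codon 4: TAT (Tyr) → TTT (Phe) — missense.
Codon 6: CTA (Leu) → CAA (Gln) — missense.
Codon 7: AGA (Arg) → TGA (Stop) — nonsense.
Codon 8: GCG (Ala) → ACG (Thr) — missense.
Codon 9: TGC (Cys) → TGT (Cys) — synonymous.
Synonymous: 2 of 7.

2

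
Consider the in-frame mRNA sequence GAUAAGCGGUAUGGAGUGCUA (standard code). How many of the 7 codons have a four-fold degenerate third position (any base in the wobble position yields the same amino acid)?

Codon 1 GAU (Asp): third position 2-fold.
Codon 2 AAG (Lys): third position 2-fold.
Codon 3 CGG (Arg): third position 4-fold.
Codon 4 UAU (Tyr): third position 2-fold.
Codon 5 GGA (Gly): third position 4-fold.
Codon 6 GUG (Val): third position 4-fold.
Codon 7 CUA (Leu): third position 4-fold.
Four-fold degenerate third positions: 4.

4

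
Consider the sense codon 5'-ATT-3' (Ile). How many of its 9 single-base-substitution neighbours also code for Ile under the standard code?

2

Position 1: none → 0 synonymous.
Position 2: none → 0 synonymous.
Position 3: ATC, ATA → 2 synonymous.
Total: 0 + 0 + 2 = 2.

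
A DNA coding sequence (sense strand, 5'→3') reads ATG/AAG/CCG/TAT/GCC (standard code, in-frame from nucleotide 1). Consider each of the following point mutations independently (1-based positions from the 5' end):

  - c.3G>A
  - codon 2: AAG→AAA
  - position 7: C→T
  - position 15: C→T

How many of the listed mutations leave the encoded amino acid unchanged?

2

Codon 1: ATG (Met) → ATA (Ile) — missense.
Codon 2: AAG (Lys) → AAA (Lys) — synonymous.
Codon 3: CCG (Pro) → TCG (Ser) — missense.
Codon 5: GCC (Ala) → GCT (Ala) — synonymous.
Synonymous: 2 of 4.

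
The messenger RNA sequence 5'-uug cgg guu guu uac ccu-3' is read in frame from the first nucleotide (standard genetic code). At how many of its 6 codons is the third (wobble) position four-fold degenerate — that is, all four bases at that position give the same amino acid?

Codon 1 UUG (Leu): third position 2-fold.
Codon 2 CGG (Arg): third position 4-fold.
Codon 3 GUU (Val): third position 4-fold.
Codon 4 GUU (Val): third position 4-fold.
Codon 5 UAC (Tyr): third position 2-fold.
Codon 6 CCU (Pro): third position 4-fold.
Four-fold degenerate third positions: 4.

4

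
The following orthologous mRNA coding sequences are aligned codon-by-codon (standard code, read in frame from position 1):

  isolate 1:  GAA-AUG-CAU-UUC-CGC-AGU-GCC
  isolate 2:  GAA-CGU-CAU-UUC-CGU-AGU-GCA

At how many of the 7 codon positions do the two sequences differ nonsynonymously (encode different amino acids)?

1

Codon 1: GAA Glu / GAA Glu — identical.
Codon 2: AUG Met / CGU Arg — nonsynonymous.
Codon 3: CAU His / CAU His — identical.
Codon 4: UUC Phe / UUC Phe — identical.
Codon 5: CGC Arg / CGU Arg — synonymous.
Codon 6: AGU Ser / AGU Ser — identical.
Codon 7: GCC Ala / GCA Ala — synonymous.
Nonsynonymous differences: 1.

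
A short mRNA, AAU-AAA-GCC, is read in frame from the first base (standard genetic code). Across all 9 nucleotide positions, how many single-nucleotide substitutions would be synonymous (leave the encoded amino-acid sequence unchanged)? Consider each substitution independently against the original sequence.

5

Codon 1 (AAU, Asn): 1 synonymous substitution.
Codon 2 (AAA, Lys): 1 synonymous substitution.
Codon 3 (GCC, Ala): 3 synonymous substitutions.
Total: 1 + 1 + 3 = 5.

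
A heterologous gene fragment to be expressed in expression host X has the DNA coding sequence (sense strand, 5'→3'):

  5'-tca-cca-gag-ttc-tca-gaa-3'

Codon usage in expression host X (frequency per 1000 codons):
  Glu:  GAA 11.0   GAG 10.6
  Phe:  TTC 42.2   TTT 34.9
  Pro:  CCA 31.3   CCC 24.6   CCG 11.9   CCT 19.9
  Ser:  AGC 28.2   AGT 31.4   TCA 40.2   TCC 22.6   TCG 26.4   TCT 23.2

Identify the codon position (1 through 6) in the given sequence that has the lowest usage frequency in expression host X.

3

Codon 1 TCA (Ser): 40.2 per 1000.
Codon 2 CCA (Pro): 31.3 per 1000.
Codon 3 GAG (Glu): 10.6 per 1000.
Codon 4 TTC (Phe): 42.2 per 1000.
Codon 5 TCA (Ser): 40.2 per 1000.
Codon 6 GAA (Glu): 11.0 per 1000.
Lowest frequency is 10.6 at codon 3.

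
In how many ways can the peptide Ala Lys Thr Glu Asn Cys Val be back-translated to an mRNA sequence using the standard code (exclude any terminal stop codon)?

1024

Ala: 4 codons.
Lys: 2 codons.
Thr: 4 codons.
Glu: 2 codons.
Asn: 2 codons.
Cys: 2 codons.
Val: 4 codons.
4 × 2 × 4 × 2 × 2 × 2 × 4 = 1024.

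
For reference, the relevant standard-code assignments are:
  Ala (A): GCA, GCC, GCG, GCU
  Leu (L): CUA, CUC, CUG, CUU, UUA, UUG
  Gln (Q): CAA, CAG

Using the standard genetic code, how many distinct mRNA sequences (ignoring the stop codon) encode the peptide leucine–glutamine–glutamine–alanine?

96

Leu: 6 codons.
Gln: 2 codons.
Gln: 2 codons.
Ala: 4 codons.
6 × 2 × 2 × 4 = 96.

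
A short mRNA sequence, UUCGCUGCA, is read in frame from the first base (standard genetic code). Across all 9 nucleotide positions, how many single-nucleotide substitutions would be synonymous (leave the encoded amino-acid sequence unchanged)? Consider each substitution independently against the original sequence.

Codon 1 (UUC, Phe): 1 synonymous substitution.
Codon 2 (GCU, Ala): 3 synonymous substitutions.
Codon 3 (GCA, Ala): 3 synonymous substitutions.
Total: 1 + 3 + 3 = 7.

7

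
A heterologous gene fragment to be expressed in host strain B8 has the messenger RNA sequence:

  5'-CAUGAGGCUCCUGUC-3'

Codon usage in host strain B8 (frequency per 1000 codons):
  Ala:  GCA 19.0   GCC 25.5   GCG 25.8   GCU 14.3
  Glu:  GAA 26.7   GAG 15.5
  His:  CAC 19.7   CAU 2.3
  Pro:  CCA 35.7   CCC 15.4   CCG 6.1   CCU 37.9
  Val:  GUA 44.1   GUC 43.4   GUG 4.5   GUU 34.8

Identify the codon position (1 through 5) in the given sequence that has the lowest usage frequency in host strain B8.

Codon 1 CAU (His): 2.3 per 1000.
Codon 2 GAG (Glu): 15.5 per 1000.
Codon 3 GCU (Ala): 14.3 per 1000.
Codon 4 CCU (Pro): 37.9 per 1000.
Codon 5 GUC (Val): 43.4 per 1000.
Lowest frequency is 2.3 at codon 1.

1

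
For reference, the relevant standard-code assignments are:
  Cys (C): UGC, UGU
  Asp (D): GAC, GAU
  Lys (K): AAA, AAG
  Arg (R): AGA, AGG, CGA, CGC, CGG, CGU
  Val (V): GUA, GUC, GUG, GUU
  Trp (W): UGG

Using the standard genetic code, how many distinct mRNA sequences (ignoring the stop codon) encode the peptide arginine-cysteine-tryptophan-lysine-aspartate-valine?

Arg: 6 codons.
Cys: 2 codons.
Trp: 1 codon.
Lys: 2 codons.
Asp: 2 codons.
Val: 4 codons.
6 × 2 × 1 × 2 × 2 × 4 = 192.

192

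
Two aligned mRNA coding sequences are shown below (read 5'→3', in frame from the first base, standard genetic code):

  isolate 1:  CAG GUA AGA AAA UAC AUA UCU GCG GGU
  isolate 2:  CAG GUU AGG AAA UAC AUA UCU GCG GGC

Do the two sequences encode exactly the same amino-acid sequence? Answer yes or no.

yes

Codon 1: CAG Gln / CAG Gln — identical.
Codon 2: GUA Val / GUU Val — synonymous.
Codon 3: AGA Arg / AGG Arg — synonymous.
Codon 4: AAA Lys / AAA Lys — identical.
Codon 5: UAC Tyr / UAC Tyr — identical.
Codon 6: AUA Ile / AUA Ile — identical.
Codon 7: UCU Ser / UCU Ser — identical.
Codon 8: GCG Ala / GCG Ala — identical.
Codon 9: GGU Gly / GGC Gly — synonymous.
Nonsynonymous differences: 0 → same protein.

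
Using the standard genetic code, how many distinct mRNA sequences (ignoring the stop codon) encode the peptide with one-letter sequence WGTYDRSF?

Trp: 1 codon.
Gly: 4 codons.
Thr: 4 codons.
Tyr: 2 codons.
Asp: 2 codons.
Arg: 6 codons.
Ser: 6 codons.
Phe: 2 codons.
1 × 4 × 4 × 2 × 2 × 6 × 6 × 2 = 4608.

4608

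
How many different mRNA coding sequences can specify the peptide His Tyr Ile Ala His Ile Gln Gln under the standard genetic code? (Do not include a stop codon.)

His: 2 codons.
Tyr: 2 codons.
Ile: 3 codons.
Ala: 4 codons.
His: 2 codons.
Ile: 3 codons.
Gln: 2 codons.
Gln: 2 codons.
2 × 2 × 3 × 4 × 2 × 3 × 2 × 2 = 1152.

1152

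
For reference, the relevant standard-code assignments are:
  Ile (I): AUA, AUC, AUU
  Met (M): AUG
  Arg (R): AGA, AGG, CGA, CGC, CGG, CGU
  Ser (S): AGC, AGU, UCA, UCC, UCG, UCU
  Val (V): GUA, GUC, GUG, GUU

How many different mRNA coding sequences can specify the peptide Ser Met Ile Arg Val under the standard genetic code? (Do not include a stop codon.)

432

Ser: 6 codons.
Met: 1 codon.
Ile: 3 codons.
Arg: 6 codons.
Val: 4 codons.
6 × 1 × 3 × 6 × 4 = 432.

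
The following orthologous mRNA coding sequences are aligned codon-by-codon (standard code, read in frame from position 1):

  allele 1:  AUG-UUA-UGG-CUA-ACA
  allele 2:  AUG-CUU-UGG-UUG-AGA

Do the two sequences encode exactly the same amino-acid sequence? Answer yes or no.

no

Codon 1: AUG Met / AUG Met — identical.
Codon 2: UUA Leu / CUU Leu — synonymous.
Codon 3: UGG Trp / UGG Trp — identical.
Codon 4: CUA Leu / UUG Leu — synonymous.
Codon 5: ACA Thr / AGA Arg — nonsynonymous.
Nonsynonymous differences: 1 → different protein.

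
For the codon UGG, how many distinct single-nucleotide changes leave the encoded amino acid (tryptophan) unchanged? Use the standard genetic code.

0

Position 1: none → 0 synonymous.
Position 2: none → 0 synonymous.
Position 3: none → 0 synonymous.
Total: 0 + 0 + 0 = 0.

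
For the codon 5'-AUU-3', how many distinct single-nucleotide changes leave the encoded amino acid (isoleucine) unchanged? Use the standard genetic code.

Position 1: none → 0 synonymous.
Position 2: none → 0 synonymous.
Position 3: AUC, AUA → 2 synonymous.
Total: 0 + 0 + 2 = 2.

2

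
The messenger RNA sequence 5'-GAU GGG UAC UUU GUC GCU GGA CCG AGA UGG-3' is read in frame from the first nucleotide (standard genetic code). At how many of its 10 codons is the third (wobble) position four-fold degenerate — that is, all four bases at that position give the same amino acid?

Codon 1 GAU (Asp): third position 2-fold.
Codon 2 GGG (Gly): third position 4-fold.
Codon 3 UAC (Tyr): third position 2-fold.
Codon 4 UUU (Phe): third position 2-fold.
Codon 5 GUC (Val): third position 4-fold.
Codon 6 GCU (Ala): third position 4-fold.
Codon 7 GGA (Gly): third position 4-fold.
Codon 8 CCG (Pro): third position 4-fold.
Codon 9 AGA (Arg): third position 2-fold.
Codon 10 UGG (Trp): third position 1-fold.
Four-fold degenerate third positions: 5.

5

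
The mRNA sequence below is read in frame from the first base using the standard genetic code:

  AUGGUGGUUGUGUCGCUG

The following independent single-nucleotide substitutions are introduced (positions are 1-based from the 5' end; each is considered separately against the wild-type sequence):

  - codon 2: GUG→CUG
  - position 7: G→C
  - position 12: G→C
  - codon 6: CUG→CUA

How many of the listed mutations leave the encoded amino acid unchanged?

Codon 2: GUG (Val) → CUG (Leu) — missense.
Codon 3: GUU (Val) → CUU (Leu) — missense.
Codon 4: GUG (Val) → GUC (Val) — synonymous.
Codon 6: CUG (Leu) → CUA (Leu) — synonymous.
Synonymous: 2 of 4.

2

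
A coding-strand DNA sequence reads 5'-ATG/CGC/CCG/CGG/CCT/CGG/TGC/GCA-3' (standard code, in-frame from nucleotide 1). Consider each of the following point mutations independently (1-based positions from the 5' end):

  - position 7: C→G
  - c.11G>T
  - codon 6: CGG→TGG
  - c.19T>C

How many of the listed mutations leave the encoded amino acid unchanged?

Codon 3: CCG (Pro) → GCG (Ala) — missense.
Codon 4: CGG (Arg) → CTG (Leu) — missense.
Codon 6: CGG (Arg) → TGG (Trp) — missense.
Codon 7: TGC (Cys) → CGC (Arg) — missense.
Synonymous: 0 of 4.

0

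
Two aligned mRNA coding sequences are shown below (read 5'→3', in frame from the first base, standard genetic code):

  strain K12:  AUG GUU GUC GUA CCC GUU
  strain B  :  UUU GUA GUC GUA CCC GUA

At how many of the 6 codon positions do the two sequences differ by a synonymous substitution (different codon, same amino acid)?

Codon 1: AUG Met / UUU Phe — nonsynonymous.
Codon 2: GUU Val / GUA Val — synonymous.
Codon 3: GUC Val / GUC Val — identical.
Codon 4: GUA Val / GUA Val — identical.
Codon 5: CCC Pro / CCC Pro — identical.
Codon 6: GUU Val / GUA Val — synonymous.
Synonymous differences: 2.

2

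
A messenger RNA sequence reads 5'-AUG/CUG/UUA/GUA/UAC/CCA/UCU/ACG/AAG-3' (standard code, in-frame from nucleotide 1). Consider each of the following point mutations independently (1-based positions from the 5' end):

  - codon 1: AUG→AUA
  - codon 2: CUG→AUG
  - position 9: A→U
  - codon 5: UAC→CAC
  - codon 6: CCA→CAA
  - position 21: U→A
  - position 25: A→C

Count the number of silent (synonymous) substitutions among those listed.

1

Codon 1: AUG (Met) → AUA (Ile) — missense.
Codon 2: CUG (Leu) → AUG (Met) — missense.
Codon 3: UUA (Leu) → UUU (Phe) — missense.
Codon 5: UAC (Tyr) → CAC (His) — missense.
Codon 6: CCA (Pro) → CAA (Gln) — missense.
Codon 7: UCU (Ser) → UCA (Ser) — synonymous.
Codon 9: AAG (Lys) → CAG (Gln) — missense.
Synonymous: 1 of 7.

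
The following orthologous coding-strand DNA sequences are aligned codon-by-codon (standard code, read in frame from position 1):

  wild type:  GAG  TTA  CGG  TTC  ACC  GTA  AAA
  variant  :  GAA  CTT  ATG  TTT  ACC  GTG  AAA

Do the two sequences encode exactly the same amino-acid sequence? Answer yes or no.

no

Codon 1: GAG Glu / GAA Glu — synonymous.
Codon 2: TTA Leu / CTT Leu — synonymous.
Codon 3: CGG Arg / ATG Met — nonsynonymous.
Codon 4: TTC Phe / TTT Phe — synonymous.
Codon 5: ACC Thr / ACC Thr — identical.
Codon 6: GTA Val / GTG Val — synonymous.
Codon 7: AAA Lys / AAA Lys — identical.
Nonsynonymous differences: 1 → different protein.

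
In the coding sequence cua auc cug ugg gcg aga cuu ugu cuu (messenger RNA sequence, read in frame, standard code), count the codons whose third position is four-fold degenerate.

Codon 1 CUA (Leu): third position 4-fold.
Codon 2 AUC (Ile): third position 3-fold.
Codon 3 CUG (Leu): third position 4-fold.
Codon 4 UGG (Trp): third position 1-fold.
Codon 5 GCG (Ala): third position 4-fold.
Codon 6 AGA (Arg): third position 2-fold.
Codon 7 CUU (Leu): third position 4-fold.
Codon 8 UGU (Cys): third position 2-fold.
Codon 9 CUU (Leu): third position 4-fold.
Four-fold degenerate third positions: 5.

5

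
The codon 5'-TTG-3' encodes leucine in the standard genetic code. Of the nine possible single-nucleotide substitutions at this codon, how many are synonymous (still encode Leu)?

Position 1: CTG → 1 synonymous.
Position 2: none → 0 synonymous.
Position 3: TTA → 1 synonymous.
Total: 1 + 0 + 1 = 2.

2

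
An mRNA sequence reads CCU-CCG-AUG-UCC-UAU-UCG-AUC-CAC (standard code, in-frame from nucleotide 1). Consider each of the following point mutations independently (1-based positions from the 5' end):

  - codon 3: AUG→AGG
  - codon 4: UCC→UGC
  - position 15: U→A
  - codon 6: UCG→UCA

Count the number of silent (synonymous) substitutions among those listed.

Codon 3: AUG (Met) → AGG (Arg) — missense.
Codon 4: UCC (Ser) → UGC (Cys) — missense.
Codon 5: UAU (Tyr) → UAA (Stop) — nonsense.
Codon 6: UCG (Ser) → UCA (Ser) — synonymous.
Synonymous: 1 of 4.

1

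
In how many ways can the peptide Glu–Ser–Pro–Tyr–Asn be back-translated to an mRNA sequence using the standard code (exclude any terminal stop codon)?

Glu: 2 codons.
Ser: 6 codons.
Pro: 4 codons.
Tyr: 2 codons.
Asn: 2 codons.
2 × 6 × 4 × 2 × 2 = 192.

192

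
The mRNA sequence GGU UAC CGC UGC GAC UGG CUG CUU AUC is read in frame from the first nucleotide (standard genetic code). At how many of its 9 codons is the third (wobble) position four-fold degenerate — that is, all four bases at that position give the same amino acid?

4

Codon 1 GGU (Gly): third position 4-fold.
Codon 2 UAC (Tyr): third position 2-fold.
Codon 3 CGC (Arg): third position 4-fold.
Codon 4 UGC (Cys): third position 2-fold.
Codon 5 GAC (Asp): third position 2-fold.
Codon 6 UGG (Trp): third position 1-fold.
Codon 7 CUG (Leu): third position 4-fold.
Codon 8 CUU (Leu): third position 4-fold.
Codon 9 AUC (Ile): third position 3-fold.
Four-fold degenerate third positions: 4.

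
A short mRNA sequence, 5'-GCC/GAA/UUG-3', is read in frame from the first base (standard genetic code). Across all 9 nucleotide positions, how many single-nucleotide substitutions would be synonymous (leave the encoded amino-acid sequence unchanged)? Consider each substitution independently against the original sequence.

6

Codon 1 (GCC, Ala): 3 synonymous substitutions.
Codon 2 (GAA, Glu): 1 synonymous substitution.
Codon 3 (UUG, Leu): 2 synonymous substitutions.
Total: 3 + 1 + 2 = 6.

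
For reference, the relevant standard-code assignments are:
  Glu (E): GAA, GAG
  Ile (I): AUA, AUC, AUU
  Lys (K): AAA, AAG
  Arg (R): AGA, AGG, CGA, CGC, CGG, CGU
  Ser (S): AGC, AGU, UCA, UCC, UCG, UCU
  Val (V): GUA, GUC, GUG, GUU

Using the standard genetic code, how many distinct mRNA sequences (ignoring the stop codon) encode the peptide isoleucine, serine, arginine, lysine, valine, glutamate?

1728

Ile: 3 codons.
Ser: 6 codons.
Arg: 6 codons.
Lys: 2 codons.
Val: 4 codons.
Glu: 2 codons.
3 × 6 × 6 × 2 × 4 × 2 = 1728.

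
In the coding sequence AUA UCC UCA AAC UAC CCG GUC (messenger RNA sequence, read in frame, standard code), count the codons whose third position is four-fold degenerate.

4

Codon 1 AUA (Ile): third position 3-fold.
Codon 2 UCC (Ser): third position 4-fold.
Codon 3 UCA (Ser): third position 4-fold.
Codon 4 AAC (Asn): third position 2-fold.
Codon 5 UAC (Tyr): third position 2-fold.
Codon 6 CCG (Pro): third position 4-fold.
Codon 7 GUC (Val): third position 4-fold.
Four-fold degenerate third positions: 4.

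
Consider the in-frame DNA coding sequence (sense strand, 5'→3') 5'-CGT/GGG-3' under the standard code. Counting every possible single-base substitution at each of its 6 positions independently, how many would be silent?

6

Codon 1 (CGT, Arg): 3 synonymous substitutions.
Codon 2 (GGG, Gly): 3 synonymous substitutions.
Total: 3 + 3 = 6.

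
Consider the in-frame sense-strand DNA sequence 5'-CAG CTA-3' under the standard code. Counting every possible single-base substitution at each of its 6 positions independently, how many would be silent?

5

Codon 1 (CAG, Gln): 1 synonymous substitution.
Codon 2 (CTA, Leu): 4 synonymous substitutions.
Total: 1 + 4 = 5.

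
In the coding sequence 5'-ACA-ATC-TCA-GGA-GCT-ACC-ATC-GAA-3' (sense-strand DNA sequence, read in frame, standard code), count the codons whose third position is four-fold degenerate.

5

Codon 1 ACA (Thr): third position 4-fold.
Codon 2 ATC (Ile): third position 3-fold.
Codon 3 TCA (Ser): third position 4-fold.
Codon 4 GGA (Gly): third position 4-fold.
Codon 5 GCT (Ala): third position 4-fold.
Codon 6 ACC (Thr): third position 4-fold.
Codon 7 ATC (Ile): third position 3-fold.
Codon 8 GAA (Glu): third position 2-fold.
Four-fold degenerate third positions: 5.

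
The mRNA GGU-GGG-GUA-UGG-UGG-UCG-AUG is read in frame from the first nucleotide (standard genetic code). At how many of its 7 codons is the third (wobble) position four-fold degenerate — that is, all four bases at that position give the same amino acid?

Codon 1 GGU (Gly): third position 4-fold.
Codon 2 GGG (Gly): third position 4-fold.
Codon 3 GUA (Val): third position 4-fold.
Codon 4 UGG (Trp): third position 1-fold.
Codon 5 UGG (Trp): third position 1-fold.
Codon 6 UCG (Ser): third position 4-fold.
Codon 7 AUG (Met): third position 1-fold.
Four-fold degenerate third positions: 4.

4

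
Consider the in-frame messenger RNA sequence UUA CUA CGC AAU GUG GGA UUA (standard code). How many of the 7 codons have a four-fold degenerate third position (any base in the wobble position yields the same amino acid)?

4

Codon 1 UUA (Leu): third position 2-fold.
Codon 2 CUA (Leu): third position 4-fold.
Codon 3 CGC (Arg): third position 4-fold.
Codon 4 AAU (Asn): third position 2-fold.
Codon 5 GUG (Val): third position 4-fold.
Codon 6 GGA (Gly): third position 4-fold.
Codon 7 UUA (Leu): third position 2-fold.
Four-fold degenerate third positions: 4.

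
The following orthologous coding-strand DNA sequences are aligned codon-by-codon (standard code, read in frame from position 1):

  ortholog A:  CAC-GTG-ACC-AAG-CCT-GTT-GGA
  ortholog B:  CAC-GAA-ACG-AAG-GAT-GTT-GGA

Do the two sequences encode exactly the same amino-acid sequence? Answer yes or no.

Codon 1: CAC His / CAC His — identical.
Codon 2: GTG Val / GAA Glu — nonsynonymous.
Codon 3: ACC Thr / ACG Thr — synonymous.
Codon 4: AAG Lys / AAG Lys — identical.
Codon 5: CCT Pro / GAT Asp — nonsynonymous.
Codon 6: GTT Val / GTT Val — identical.
Codon 7: GGA Gly / GGA Gly — identical.
Nonsynonymous differences: 2 → different protein.

no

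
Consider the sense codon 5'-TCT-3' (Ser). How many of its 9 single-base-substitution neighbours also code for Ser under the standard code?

3

Position 1: none → 0 synonymous.
Position 2: none → 0 synonymous.
Position 3: TCC, TCA, TCG → 3 synonymous.
Total: 0 + 0 + 3 = 3.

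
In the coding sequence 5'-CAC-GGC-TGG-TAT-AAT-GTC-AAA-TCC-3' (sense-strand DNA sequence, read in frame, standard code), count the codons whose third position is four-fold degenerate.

Codon 1 CAC (His): third position 2-fold.
Codon 2 GGC (Gly): third position 4-fold.
Codon 3 TGG (Trp): third position 1-fold.
Codon 4 TAT (Tyr): third position 2-fold.
Codon 5 AAT (Asn): third position 2-fold.
Codon 6 GTC (Val): third position 4-fold.
Codon 7 AAA (Lys): third position 2-fold.
Codon 8 TCC (Ser): third position 4-fold.
Four-fold degenerate third positions: 3.

3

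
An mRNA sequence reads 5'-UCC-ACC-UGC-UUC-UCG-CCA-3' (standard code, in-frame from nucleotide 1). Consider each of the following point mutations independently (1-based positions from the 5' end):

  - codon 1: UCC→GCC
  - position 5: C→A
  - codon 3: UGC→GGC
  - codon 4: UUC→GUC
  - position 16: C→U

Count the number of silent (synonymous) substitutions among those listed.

0

Codon 1: UCC (Ser) → GCC (Ala) — missense.
Codon 2: ACC (Thr) → AAC (Asn) — missense.
Codon 3: UGC (Cys) → GGC (Gly) — missense.
Codon 4: UUC (Phe) → GUC (Val) — missense.
Codon 6: CCA (Pro) → UCA (Ser) — missense.
Synonymous: 0 of 5.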